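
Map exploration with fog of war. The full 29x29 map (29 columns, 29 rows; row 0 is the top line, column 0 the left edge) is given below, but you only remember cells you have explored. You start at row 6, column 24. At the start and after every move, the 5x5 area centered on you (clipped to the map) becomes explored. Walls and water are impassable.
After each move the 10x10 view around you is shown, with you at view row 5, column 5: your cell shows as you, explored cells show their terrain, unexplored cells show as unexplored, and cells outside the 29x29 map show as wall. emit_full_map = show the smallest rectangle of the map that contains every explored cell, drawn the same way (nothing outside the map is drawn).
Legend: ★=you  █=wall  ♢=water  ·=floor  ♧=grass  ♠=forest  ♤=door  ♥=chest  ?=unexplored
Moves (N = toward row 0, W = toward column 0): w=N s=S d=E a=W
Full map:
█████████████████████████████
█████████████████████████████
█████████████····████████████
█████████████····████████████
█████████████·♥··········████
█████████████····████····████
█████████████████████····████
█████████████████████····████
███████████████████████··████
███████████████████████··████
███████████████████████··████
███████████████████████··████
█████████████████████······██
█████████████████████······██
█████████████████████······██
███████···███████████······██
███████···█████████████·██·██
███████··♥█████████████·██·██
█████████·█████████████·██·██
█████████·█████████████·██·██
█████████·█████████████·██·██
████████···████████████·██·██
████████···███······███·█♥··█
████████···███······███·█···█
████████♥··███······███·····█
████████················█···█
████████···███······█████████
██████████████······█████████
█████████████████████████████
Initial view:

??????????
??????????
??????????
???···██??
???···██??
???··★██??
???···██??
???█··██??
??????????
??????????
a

??????????
??????????
??????????
???····██?
???····██?
???··★·██?
???····██?
???██··██?
??????????
??????????

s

??????????
??????????
???····██?
???····██?
???····██?
???··★·██?
???██··██?
???██··█??
??????????
??????????

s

??????????
???····██?
???····██?
???····██?
???····██?
???██★·██?
???██··█??
???██··█??
??????????
??????????

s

???····██?
???····██?
???····██?
???····██?
???██··██?
???██★·█??
???██··█??
???██··█??
??????????
??????????

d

??····██??
??····██??
??····██??
??····██??
??██··██??
??██·★██??
??██··██??
??██··██??
??????????
??????????

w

??????????
??····██??
??····██??
??····██??
??····██??
??██·★██??
??██··██??
??██··██??
??██··██??
??????????

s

??····██??
??····██??
??····██??
??····██??
??██··██??
??██·★██??
??██··██??
??██··██??
??????????
??????????

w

??????????
??····██??
??····██??
??····██??
??····██??
??██·★██??
??██··██??
??██··██??
??██··██??
??????????


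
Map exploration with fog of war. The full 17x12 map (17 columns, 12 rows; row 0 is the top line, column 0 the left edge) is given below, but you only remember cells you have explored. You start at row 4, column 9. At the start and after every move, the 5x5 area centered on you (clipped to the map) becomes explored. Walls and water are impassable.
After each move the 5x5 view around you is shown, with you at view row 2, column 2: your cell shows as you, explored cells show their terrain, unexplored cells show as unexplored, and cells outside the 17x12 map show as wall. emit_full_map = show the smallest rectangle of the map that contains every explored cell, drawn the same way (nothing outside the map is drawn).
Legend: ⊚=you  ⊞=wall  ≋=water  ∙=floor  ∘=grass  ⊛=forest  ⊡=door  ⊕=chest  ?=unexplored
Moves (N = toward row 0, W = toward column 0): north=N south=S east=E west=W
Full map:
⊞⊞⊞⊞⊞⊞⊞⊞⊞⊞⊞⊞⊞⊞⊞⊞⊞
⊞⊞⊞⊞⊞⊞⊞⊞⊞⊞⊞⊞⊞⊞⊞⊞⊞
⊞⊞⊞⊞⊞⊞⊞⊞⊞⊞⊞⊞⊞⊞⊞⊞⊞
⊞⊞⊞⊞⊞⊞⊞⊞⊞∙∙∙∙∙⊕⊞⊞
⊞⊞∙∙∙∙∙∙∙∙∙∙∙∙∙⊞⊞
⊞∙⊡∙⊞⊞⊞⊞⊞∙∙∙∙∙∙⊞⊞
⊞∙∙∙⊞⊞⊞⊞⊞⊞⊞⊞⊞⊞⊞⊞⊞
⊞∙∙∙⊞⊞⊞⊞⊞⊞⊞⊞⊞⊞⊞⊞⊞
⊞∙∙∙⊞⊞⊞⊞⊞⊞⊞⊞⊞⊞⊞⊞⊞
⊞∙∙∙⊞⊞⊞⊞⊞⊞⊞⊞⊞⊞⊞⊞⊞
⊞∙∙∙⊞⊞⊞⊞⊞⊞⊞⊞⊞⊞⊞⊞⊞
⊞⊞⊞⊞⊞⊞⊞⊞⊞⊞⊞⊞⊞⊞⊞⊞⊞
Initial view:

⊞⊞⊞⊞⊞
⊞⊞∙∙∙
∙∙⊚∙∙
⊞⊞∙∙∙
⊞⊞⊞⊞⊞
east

⊞⊞⊞⊞⊞
⊞∙∙∙∙
∙∙⊚∙∙
⊞∙∙∙∙
⊞⊞⊞⊞⊞

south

⊞∙∙∙∙
∙∙∙∙∙
⊞∙⊚∙∙
⊞⊞⊞⊞⊞
⊞⊞⊞⊞⊞

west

⊞⊞∙∙∙
∙∙∙∙∙
⊞⊞⊚∙∙
⊞⊞⊞⊞⊞
⊞⊞⊞⊞⊞

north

⊞⊞⊞⊞⊞
⊞⊞∙∙∙
∙∙⊚∙∙
⊞⊞∙∙∙
⊞⊞⊞⊞⊞

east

⊞⊞⊞⊞⊞
⊞∙∙∙∙
∙∙⊚∙∙
⊞∙∙∙∙
⊞⊞⊞⊞⊞

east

⊞⊞⊞⊞⊞
∙∙∙∙∙
∙∙⊚∙∙
∙∙∙∙∙
⊞⊞⊞⊞⊞

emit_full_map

⊞⊞⊞⊞⊞⊞⊞
⊞⊞∙∙∙∙∙
∙∙∙∙⊚∙∙
⊞⊞∙∙∙∙∙
⊞⊞⊞⊞⊞⊞⊞
⊞⊞⊞⊞⊞⊞?

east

⊞⊞⊞⊞⊞
∙∙∙∙⊕
∙∙⊚∙∙
∙∙∙∙∙
⊞⊞⊞⊞⊞

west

⊞⊞⊞⊞⊞
∙∙∙∙∙
∙∙⊚∙∙
∙∙∙∙∙
⊞⊞⊞⊞⊞


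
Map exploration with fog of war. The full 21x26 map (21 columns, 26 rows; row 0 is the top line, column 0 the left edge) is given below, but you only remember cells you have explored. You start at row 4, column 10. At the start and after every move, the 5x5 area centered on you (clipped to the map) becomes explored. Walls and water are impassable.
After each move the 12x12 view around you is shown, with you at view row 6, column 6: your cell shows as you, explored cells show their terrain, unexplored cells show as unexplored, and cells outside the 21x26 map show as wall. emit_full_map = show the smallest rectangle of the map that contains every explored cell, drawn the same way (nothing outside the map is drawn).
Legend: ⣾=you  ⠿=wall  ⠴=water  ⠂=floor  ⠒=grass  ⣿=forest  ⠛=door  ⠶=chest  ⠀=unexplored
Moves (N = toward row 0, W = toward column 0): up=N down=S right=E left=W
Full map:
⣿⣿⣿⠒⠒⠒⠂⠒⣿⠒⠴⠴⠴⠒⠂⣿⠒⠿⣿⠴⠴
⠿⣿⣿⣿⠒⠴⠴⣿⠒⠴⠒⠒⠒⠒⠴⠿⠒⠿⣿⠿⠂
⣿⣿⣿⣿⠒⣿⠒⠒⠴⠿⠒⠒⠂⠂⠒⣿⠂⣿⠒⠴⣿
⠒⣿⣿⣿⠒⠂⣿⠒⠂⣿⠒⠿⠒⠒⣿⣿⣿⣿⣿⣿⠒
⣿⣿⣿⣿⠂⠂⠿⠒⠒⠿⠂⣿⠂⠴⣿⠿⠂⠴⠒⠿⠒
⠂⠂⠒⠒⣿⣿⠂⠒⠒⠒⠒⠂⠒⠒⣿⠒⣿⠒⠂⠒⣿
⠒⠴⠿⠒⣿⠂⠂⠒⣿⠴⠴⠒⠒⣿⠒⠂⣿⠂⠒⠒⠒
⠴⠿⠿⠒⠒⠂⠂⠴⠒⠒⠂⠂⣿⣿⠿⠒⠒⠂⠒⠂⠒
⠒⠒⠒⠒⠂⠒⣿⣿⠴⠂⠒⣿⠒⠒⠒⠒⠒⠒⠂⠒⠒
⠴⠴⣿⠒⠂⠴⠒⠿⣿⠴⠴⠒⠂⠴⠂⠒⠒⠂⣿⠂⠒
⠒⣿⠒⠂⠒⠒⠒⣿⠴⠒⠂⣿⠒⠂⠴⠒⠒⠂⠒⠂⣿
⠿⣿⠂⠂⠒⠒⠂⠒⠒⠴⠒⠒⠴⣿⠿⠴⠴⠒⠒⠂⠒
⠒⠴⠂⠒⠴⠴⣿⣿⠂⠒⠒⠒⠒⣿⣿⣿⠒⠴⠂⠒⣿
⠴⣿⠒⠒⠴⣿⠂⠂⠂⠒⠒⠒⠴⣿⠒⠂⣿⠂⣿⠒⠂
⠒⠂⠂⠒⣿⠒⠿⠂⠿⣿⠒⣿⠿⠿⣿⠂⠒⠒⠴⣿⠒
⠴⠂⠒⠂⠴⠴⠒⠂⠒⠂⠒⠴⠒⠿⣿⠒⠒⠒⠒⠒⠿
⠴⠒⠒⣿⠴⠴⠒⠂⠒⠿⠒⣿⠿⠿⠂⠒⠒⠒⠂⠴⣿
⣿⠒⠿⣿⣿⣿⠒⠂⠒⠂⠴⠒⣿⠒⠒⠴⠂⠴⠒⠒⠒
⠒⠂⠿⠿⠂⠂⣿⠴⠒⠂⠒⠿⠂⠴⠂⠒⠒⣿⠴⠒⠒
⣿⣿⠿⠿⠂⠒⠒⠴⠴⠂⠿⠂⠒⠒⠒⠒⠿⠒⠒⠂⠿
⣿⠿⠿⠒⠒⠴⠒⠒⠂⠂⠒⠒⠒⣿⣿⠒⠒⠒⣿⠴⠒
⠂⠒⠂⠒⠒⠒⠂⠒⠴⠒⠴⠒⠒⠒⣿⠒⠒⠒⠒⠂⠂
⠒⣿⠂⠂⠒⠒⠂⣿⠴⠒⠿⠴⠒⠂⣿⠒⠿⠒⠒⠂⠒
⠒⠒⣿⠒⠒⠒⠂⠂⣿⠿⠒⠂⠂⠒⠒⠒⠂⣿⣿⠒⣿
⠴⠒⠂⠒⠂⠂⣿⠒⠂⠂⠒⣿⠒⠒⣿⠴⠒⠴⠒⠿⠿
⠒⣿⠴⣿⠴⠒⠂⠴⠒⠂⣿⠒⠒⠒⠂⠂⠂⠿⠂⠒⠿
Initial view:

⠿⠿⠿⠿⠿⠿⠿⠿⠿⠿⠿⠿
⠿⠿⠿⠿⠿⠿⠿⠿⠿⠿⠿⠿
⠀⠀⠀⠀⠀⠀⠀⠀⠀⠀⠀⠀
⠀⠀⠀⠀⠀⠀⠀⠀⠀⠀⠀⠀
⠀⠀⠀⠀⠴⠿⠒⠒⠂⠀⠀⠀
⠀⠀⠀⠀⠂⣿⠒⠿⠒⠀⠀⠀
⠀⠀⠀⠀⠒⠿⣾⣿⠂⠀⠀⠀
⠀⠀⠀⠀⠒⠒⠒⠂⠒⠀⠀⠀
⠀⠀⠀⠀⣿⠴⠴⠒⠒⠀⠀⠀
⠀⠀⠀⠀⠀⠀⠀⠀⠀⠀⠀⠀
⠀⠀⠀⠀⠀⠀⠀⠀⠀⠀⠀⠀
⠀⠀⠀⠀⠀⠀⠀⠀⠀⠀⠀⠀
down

⠿⠿⠿⠿⠿⠿⠿⠿⠿⠿⠿⠿
⠀⠀⠀⠀⠀⠀⠀⠀⠀⠀⠀⠀
⠀⠀⠀⠀⠀⠀⠀⠀⠀⠀⠀⠀
⠀⠀⠀⠀⠴⠿⠒⠒⠂⠀⠀⠀
⠀⠀⠀⠀⠂⣿⠒⠿⠒⠀⠀⠀
⠀⠀⠀⠀⠒⠿⠂⣿⠂⠀⠀⠀
⠀⠀⠀⠀⠒⠒⣾⠂⠒⠀⠀⠀
⠀⠀⠀⠀⣿⠴⠴⠒⠒⠀⠀⠀
⠀⠀⠀⠀⠒⠒⠂⠂⣿⠀⠀⠀
⠀⠀⠀⠀⠀⠀⠀⠀⠀⠀⠀⠀
⠀⠀⠀⠀⠀⠀⠀⠀⠀⠀⠀⠀
⠀⠀⠀⠀⠀⠀⠀⠀⠀⠀⠀⠀

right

⠿⠿⠿⠿⠿⠿⠿⠿⠿⠿⠿⠿
⠀⠀⠀⠀⠀⠀⠀⠀⠀⠀⠀⠀
⠀⠀⠀⠀⠀⠀⠀⠀⠀⠀⠀⠀
⠀⠀⠀⠴⠿⠒⠒⠂⠀⠀⠀⠀
⠀⠀⠀⠂⣿⠒⠿⠒⠒⠀⠀⠀
⠀⠀⠀⠒⠿⠂⣿⠂⠴⠀⠀⠀
⠀⠀⠀⠒⠒⠒⣾⠒⠒⠀⠀⠀
⠀⠀⠀⣿⠴⠴⠒⠒⣿⠀⠀⠀
⠀⠀⠀⠒⠒⠂⠂⣿⣿⠀⠀⠀
⠀⠀⠀⠀⠀⠀⠀⠀⠀⠀⠀⠀
⠀⠀⠀⠀⠀⠀⠀⠀⠀⠀⠀⠀
⠀⠀⠀⠀⠀⠀⠀⠀⠀⠀⠀⠀

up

⠿⠿⠿⠿⠿⠿⠿⠿⠿⠿⠿⠿
⠿⠿⠿⠿⠿⠿⠿⠿⠿⠿⠿⠿
⠀⠀⠀⠀⠀⠀⠀⠀⠀⠀⠀⠀
⠀⠀⠀⠀⠀⠀⠀⠀⠀⠀⠀⠀
⠀⠀⠀⠴⠿⠒⠒⠂⠂⠀⠀⠀
⠀⠀⠀⠂⣿⠒⠿⠒⠒⠀⠀⠀
⠀⠀⠀⠒⠿⠂⣾⠂⠴⠀⠀⠀
⠀⠀⠀⠒⠒⠒⠂⠒⠒⠀⠀⠀
⠀⠀⠀⣿⠴⠴⠒⠒⣿⠀⠀⠀
⠀⠀⠀⠒⠒⠂⠂⣿⣿⠀⠀⠀
⠀⠀⠀⠀⠀⠀⠀⠀⠀⠀⠀⠀
⠀⠀⠀⠀⠀⠀⠀⠀⠀⠀⠀⠀

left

⠿⠿⠿⠿⠿⠿⠿⠿⠿⠿⠿⠿
⠿⠿⠿⠿⠿⠿⠿⠿⠿⠿⠿⠿
⠀⠀⠀⠀⠀⠀⠀⠀⠀⠀⠀⠀
⠀⠀⠀⠀⠀⠀⠀⠀⠀⠀⠀⠀
⠀⠀⠀⠀⠴⠿⠒⠒⠂⠂⠀⠀
⠀⠀⠀⠀⠂⣿⠒⠿⠒⠒⠀⠀
⠀⠀⠀⠀⠒⠿⣾⣿⠂⠴⠀⠀
⠀⠀⠀⠀⠒⠒⠒⠂⠒⠒⠀⠀
⠀⠀⠀⠀⣿⠴⠴⠒⠒⣿⠀⠀
⠀⠀⠀⠀⠒⠒⠂⠂⣿⣿⠀⠀
⠀⠀⠀⠀⠀⠀⠀⠀⠀⠀⠀⠀
⠀⠀⠀⠀⠀⠀⠀⠀⠀⠀⠀⠀

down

⠿⠿⠿⠿⠿⠿⠿⠿⠿⠿⠿⠿
⠀⠀⠀⠀⠀⠀⠀⠀⠀⠀⠀⠀
⠀⠀⠀⠀⠀⠀⠀⠀⠀⠀⠀⠀
⠀⠀⠀⠀⠴⠿⠒⠒⠂⠂⠀⠀
⠀⠀⠀⠀⠂⣿⠒⠿⠒⠒⠀⠀
⠀⠀⠀⠀⠒⠿⠂⣿⠂⠴⠀⠀
⠀⠀⠀⠀⠒⠒⣾⠂⠒⠒⠀⠀
⠀⠀⠀⠀⣿⠴⠴⠒⠒⣿⠀⠀
⠀⠀⠀⠀⠒⠒⠂⠂⣿⣿⠀⠀
⠀⠀⠀⠀⠀⠀⠀⠀⠀⠀⠀⠀
⠀⠀⠀⠀⠀⠀⠀⠀⠀⠀⠀⠀
⠀⠀⠀⠀⠀⠀⠀⠀⠀⠀⠀⠀

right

⠿⠿⠿⠿⠿⠿⠿⠿⠿⠿⠿⠿
⠀⠀⠀⠀⠀⠀⠀⠀⠀⠀⠀⠀
⠀⠀⠀⠀⠀⠀⠀⠀⠀⠀⠀⠀
⠀⠀⠀⠴⠿⠒⠒⠂⠂⠀⠀⠀
⠀⠀⠀⠂⣿⠒⠿⠒⠒⠀⠀⠀
⠀⠀⠀⠒⠿⠂⣿⠂⠴⠀⠀⠀
⠀⠀⠀⠒⠒⠒⣾⠒⠒⠀⠀⠀
⠀⠀⠀⣿⠴⠴⠒⠒⣿⠀⠀⠀
⠀⠀⠀⠒⠒⠂⠂⣿⣿⠀⠀⠀
⠀⠀⠀⠀⠀⠀⠀⠀⠀⠀⠀⠀
⠀⠀⠀⠀⠀⠀⠀⠀⠀⠀⠀⠀
⠀⠀⠀⠀⠀⠀⠀⠀⠀⠀⠀⠀

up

⠿⠿⠿⠿⠿⠿⠿⠿⠿⠿⠿⠿
⠿⠿⠿⠿⠿⠿⠿⠿⠿⠿⠿⠿
⠀⠀⠀⠀⠀⠀⠀⠀⠀⠀⠀⠀
⠀⠀⠀⠀⠀⠀⠀⠀⠀⠀⠀⠀
⠀⠀⠀⠴⠿⠒⠒⠂⠂⠀⠀⠀
⠀⠀⠀⠂⣿⠒⠿⠒⠒⠀⠀⠀
⠀⠀⠀⠒⠿⠂⣾⠂⠴⠀⠀⠀
⠀⠀⠀⠒⠒⠒⠂⠒⠒⠀⠀⠀
⠀⠀⠀⣿⠴⠴⠒⠒⣿⠀⠀⠀
⠀⠀⠀⠒⠒⠂⠂⣿⣿⠀⠀⠀
⠀⠀⠀⠀⠀⠀⠀⠀⠀⠀⠀⠀
⠀⠀⠀⠀⠀⠀⠀⠀⠀⠀⠀⠀

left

⠿⠿⠿⠿⠿⠿⠿⠿⠿⠿⠿⠿
⠿⠿⠿⠿⠿⠿⠿⠿⠿⠿⠿⠿
⠀⠀⠀⠀⠀⠀⠀⠀⠀⠀⠀⠀
⠀⠀⠀⠀⠀⠀⠀⠀⠀⠀⠀⠀
⠀⠀⠀⠀⠴⠿⠒⠒⠂⠂⠀⠀
⠀⠀⠀⠀⠂⣿⠒⠿⠒⠒⠀⠀
⠀⠀⠀⠀⠒⠿⣾⣿⠂⠴⠀⠀
⠀⠀⠀⠀⠒⠒⠒⠂⠒⠒⠀⠀
⠀⠀⠀⠀⣿⠴⠴⠒⠒⣿⠀⠀
⠀⠀⠀⠀⠒⠒⠂⠂⣿⣿⠀⠀
⠀⠀⠀⠀⠀⠀⠀⠀⠀⠀⠀⠀
⠀⠀⠀⠀⠀⠀⠀⠀⠀⠀⠀⠀

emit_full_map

⠴⠿⠒⠒⠂⠂
⠂⣿⠒⠿⠒⠒
⠒⠿⣾⣿⠂⠴
⠒⠒⠒⠂⠒⠒
⣿⠴⠴⠒⠒⣿
⠒⠒⠂⠂⣿⣿


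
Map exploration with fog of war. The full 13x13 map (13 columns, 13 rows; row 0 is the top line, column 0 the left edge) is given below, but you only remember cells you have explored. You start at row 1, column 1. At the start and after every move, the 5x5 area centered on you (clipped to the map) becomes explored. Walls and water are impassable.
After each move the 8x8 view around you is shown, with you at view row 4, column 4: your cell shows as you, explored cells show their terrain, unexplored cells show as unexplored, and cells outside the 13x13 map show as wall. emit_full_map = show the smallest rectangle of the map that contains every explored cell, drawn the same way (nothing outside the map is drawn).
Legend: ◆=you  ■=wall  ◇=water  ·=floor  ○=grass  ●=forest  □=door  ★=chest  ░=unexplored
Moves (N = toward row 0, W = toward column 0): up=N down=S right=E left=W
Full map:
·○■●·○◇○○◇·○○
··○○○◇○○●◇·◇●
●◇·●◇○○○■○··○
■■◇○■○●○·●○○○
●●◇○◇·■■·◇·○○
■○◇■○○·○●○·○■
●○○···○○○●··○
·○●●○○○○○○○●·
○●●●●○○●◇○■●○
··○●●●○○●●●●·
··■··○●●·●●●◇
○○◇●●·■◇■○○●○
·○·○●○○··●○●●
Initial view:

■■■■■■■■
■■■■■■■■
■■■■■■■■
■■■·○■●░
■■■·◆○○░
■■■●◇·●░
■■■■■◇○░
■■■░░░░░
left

■■■■■■■■
■■■■■■■■
■■■■■■■■
■■■■·○■●
■■■■◆·○○
■■■■●◇·●
■■■■■■◇○
■■■■░░░░

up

■■■■■■■■
■■■■■■■■
■■■■■■■■
■■■■■■■■
■■■■◆○■●
■■■■··○○
■■■■●◇·●
■■■■■■◇○

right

■■■■■■■■
■■■■■■■■
■■■■■■■■
■■■■■■■■
■■■·◆■●░
■■■··○○░
■■■●◇·●░
■■■■■◇○░

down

■■■■■■■■
■■■■■■■■
■■■■■■■■
■■■·○■●░
■■■·◆○○░
■■■●◇·●░
■■■■■◇○░
■■■░░░░░

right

■■■■■■■■
■■■■■■■■
■■■■■■■■
■■·○■●·░
■■··◆○○░
■■●◇·●◇░
■■■■◇○■░
■■░░░░░░

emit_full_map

·○■●·
··◆○○
●◇·●◇
■■◇○■

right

■■■■■■■■
■■■■■■■■
■■■■■■■■
■·○■●·○░
■··○◆○◇░
■●◇·●◇○░
■■■◇○■○░
■░░░░░░░

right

■■■■■■■■
■■■■■■■■
■■■■■■■■
·○■●·○◇░
··○○◆◇○░
●◇·●◇○○░
■■◇○■○●░
░░░░░░░░

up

■■■■■■■■
■■■■■■■■
■■■■■■■■
■■■■■■■■
·○■●◆○◇░
··○○○◇○░
●◇·●◇○○░
■■◇○■○●░

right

■■■■■■■■
■■■■■■■■
■■■■■■■■
■■■■■■■■
○■●·◆◇○░
·○○○◇○○░
◇·●◇○○○░
■◇○■○●░░

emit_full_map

·○■●·◆◇○
··○○○◇○○
●◇·●◇○○○
■■◇○■○●░


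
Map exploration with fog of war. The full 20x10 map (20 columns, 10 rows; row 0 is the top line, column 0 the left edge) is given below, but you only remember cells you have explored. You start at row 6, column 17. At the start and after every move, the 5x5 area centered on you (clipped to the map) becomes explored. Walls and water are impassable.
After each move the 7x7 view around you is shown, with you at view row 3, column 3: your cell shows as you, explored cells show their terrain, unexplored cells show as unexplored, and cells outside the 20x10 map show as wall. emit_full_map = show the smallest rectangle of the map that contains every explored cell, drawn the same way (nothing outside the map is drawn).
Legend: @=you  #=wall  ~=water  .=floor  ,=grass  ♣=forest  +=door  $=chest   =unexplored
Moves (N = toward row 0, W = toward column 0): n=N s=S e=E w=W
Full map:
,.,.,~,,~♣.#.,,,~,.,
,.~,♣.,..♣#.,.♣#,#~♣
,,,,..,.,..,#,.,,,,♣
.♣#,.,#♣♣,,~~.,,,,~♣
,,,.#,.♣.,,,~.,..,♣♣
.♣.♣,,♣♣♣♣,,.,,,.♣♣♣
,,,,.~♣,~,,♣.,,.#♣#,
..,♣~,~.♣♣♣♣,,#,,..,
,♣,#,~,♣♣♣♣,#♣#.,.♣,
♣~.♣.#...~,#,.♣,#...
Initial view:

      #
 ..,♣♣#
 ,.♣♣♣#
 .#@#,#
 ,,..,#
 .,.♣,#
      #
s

 ..,♣♣#
 ,.♣♣♣#
 .#♣#,#
 ,,@.,#
 .,.♣,#
 ,#...#
#######

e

..,♣♣##
,.♣♣♣##
.#♣#,##
,,.@,##
.,.♣,##
,#...##
#######

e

.,♣♣###
.♣♣♣###
#♣#,###
,..@###
,.♣,###
#...###
#######

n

    ###
.,♣♣###
.♣♣♣###
#♣#@###
,..,###
,.♣,###
#...###

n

    ###
 ,~♣###
.,♣♣###
.♣♣@###
#♣#,###
,..,###
,.♣,###

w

     ##
 ,,~♣##
..,♣♣##
,.♣@♣##
.#♣#,##
,,..,##
.,.♣,##

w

      #
 ,,,~♣#
 ..,♣♣#
 ,.@♣♣#
 .#♣#,#
 ,,..,#
 .,.♣,#

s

 ,,,~♣#
 ..,♣♣#
 ,.♣♣♣#
 .#@#,#
 ,,..,#
 .,.♣,#
 ,#...#

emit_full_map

,,,~♣
..,♣♣
,.♣♣♣
.#@#,
,,..,
.,.♣,
,#...

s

 ..,♣♣#
 ,.♣♣♣#
 .#♣#,#
 ,,@.,#
 .,.♣,#
 ,#...#
#######

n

 ,,,~♣#
 ..,♣♣#
 ,.♣♣♣#
 .#@#,#
 ,,..,#
 .,.♣,#
 ,#...#


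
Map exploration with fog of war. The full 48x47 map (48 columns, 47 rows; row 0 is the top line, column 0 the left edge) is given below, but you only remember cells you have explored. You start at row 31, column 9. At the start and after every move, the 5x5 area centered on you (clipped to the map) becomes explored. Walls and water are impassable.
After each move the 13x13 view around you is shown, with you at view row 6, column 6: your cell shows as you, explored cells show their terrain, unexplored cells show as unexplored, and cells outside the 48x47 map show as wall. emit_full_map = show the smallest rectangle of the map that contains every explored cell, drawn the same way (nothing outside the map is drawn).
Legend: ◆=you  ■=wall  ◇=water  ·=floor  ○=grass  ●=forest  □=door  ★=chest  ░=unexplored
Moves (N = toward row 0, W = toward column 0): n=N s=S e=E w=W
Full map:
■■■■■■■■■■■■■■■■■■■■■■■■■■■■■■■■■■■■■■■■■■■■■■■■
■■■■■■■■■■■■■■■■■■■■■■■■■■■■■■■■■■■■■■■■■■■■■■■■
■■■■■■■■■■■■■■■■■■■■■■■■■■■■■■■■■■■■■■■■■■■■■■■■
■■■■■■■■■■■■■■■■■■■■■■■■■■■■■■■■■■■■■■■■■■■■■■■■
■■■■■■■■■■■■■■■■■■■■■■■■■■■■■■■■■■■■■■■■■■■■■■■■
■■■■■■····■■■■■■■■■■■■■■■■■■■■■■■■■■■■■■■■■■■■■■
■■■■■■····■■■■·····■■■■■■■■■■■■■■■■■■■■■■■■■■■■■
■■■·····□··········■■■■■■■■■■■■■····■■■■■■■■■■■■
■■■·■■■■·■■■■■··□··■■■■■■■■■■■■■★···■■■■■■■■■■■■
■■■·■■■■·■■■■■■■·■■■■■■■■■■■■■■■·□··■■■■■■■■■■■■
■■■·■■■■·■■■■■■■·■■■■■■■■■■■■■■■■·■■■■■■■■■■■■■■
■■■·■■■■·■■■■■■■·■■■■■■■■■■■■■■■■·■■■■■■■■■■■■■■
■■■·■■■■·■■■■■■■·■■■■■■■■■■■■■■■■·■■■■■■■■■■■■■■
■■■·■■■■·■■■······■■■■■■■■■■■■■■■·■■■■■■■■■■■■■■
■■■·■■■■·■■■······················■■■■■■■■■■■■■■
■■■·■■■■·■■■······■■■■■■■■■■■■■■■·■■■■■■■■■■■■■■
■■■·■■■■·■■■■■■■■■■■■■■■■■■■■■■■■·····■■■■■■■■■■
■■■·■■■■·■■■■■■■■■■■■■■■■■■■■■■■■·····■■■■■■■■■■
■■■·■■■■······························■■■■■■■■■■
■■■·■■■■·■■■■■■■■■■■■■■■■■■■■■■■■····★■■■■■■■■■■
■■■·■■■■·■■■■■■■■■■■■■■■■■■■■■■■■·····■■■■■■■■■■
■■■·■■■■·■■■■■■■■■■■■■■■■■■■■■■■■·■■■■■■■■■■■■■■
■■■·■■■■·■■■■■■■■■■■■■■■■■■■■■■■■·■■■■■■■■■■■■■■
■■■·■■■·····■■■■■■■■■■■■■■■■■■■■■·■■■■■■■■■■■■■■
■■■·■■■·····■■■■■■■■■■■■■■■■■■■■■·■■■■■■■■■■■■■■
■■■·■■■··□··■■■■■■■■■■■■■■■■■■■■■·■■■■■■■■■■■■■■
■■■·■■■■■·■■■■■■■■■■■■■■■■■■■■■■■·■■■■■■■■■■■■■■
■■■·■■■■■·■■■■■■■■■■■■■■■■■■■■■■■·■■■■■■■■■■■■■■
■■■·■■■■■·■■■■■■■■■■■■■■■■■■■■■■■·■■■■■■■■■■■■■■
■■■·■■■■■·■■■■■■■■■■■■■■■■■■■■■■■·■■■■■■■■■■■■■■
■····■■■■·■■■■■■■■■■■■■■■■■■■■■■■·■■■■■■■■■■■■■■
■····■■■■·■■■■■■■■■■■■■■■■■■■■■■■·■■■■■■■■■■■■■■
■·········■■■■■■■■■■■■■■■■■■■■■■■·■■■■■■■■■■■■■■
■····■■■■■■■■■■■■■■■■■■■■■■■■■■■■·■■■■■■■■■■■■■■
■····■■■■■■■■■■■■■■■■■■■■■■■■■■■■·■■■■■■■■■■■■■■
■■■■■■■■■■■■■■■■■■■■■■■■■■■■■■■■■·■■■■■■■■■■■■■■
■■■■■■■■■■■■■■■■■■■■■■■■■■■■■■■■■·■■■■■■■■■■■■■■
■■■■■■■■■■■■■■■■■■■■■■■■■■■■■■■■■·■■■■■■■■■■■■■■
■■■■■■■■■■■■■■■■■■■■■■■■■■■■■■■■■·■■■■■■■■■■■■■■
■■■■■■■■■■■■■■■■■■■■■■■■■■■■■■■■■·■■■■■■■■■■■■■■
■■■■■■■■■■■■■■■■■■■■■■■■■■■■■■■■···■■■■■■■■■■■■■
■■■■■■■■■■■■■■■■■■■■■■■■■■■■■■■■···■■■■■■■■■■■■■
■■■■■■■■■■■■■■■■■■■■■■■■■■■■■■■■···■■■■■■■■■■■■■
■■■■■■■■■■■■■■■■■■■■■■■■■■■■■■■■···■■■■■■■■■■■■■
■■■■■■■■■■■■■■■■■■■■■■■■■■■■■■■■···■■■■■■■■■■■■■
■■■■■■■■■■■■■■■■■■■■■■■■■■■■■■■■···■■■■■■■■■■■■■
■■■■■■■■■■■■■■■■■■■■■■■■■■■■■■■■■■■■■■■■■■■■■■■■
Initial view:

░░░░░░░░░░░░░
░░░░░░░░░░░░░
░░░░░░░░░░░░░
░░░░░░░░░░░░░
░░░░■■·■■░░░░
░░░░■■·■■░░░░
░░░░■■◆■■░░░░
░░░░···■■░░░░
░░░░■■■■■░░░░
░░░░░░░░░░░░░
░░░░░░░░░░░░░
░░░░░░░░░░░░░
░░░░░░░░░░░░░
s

░░░░░░░░░░░░░
░░░░░░░░░░░░░
░░░░░░░░░░░░░
░░░░■■·■■░░░░
░░░░■■·■■░░░░
░░░░■■·■■░░░░
░░░░··◆■■░░░░
░░░░■■■■■░░░░
░░░░■■■■■░░░░
░░░░░░░░░░░░░
░░░░░░░░░░░░░
░░░░░░░░░░░░░
░░░░░░░░░░░░░

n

░░░░░░░░░░░░░
░░░░░░░░░░░░░
░░░░░░░░░░░░░
░░░░░░░░░░░░░
░░░░■■·■■░░░░
░░░░■■·■■░░░░
░░░░■■◆■■░░░░
░░░░···■■░░░░
░░░░■■■■■░░░░
░░░░■■■■■░░░░
░░░░░░░░░░░░░
░░░░░░░░░░░░░
░░░░░░░░░░░░░

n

░░░░░░░░░░░░░
░░░░░░░░░░░░░
░░░░░░░░░░░░░
░░░░░░░░░░░░░
░░░░■■·■■░░░░
░░░░■■·■■░░░░
░░░░■■◆■■░░░░
░░░░■■·■■░░░░
░░░░···■■░░░░
░░░░■■■■■░░░░
░░░░■■■■■░░░░
░░░░░░░░░░░░░
░░░░░░░░░░░░░

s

░░░░░░░░░░░░░
░░░░░░░░░░░░░
░░░░░░░░░░░░░
░░░░■■·■■░░░░
░░░░■■·■■░░░░
░░░░■■·■■░░░░
░░░░■■◆■■░░░░
░░░░···■■░░░░
░░░░■■■■■░░░░
░░░░■■■■■░░░░
░░░░░░░░░░░░░
░░░░░░░░░░░░░
░░░░░░░░░░░░░

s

░░░░░░░░░░░░░
░░░░░░░░░░░░░
░░░░■■·■■░░░░
░░░░■■·■■░░░░
░░░░■■·■■░░░░
░░░░■■·■■░░░░
░░░░··◆■■░░░░
░░░░■■■■■░░░░
░░░░■■■■■░░░░
░░░░░░░░░░░░░
░░░░░░░░░░░░░
░░░░░░░░░░░░░
░░░░░░░░░░░░░

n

░░░░░░░░░░░░░
░░░░░░░░░░░░░
░░░░░░░░░░░░░
░░░░■■·■■░░░░
░░░░■■·■■░░░░
░░░░■■·■■░░░░
░░░░■■◆■■░░░░
░░░░···■■░░░░
░░░░■■■■■░░░░
░░░░■■■■■░░░░
░░░░░░░░░░░░░
░░░░░░░░░░░░░
░░░░░░░░░░░░░

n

░░░░░░░░░░░░░
░░░░░░░░░░░░░
░░░░░░░░░░░░░
░░░░░░░░░░░░░
░░░░■■·■■░░░░
░░░░■■·■■░░░░
░░░░■■◆■■░░░░
░░░░■■·■■░░░░
░░░░···■■░░░░
░░░░■■■■■░░░░
░░░░■■■■■░░░░
░░░░░░░░░░░░░
░░░░░░░░░░░░░

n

░░░░░░░░░░░░░
░░░░░░░░░░░░░
░░░░░░░░░░░░░
░░░░░░░░░░░░░
░░░░■■·■■░░░░
░░░░■■·■■░░░░
░░░░■■◆■■░░░░
░░░░■■·■■░░░░
░░░░■■·■■░░░░
░░░░···■■░░░░
░░░░■■■■■░░░░
░░░░■■■■■░░░░
░░░░░░░░░░░░░

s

░░░░░░░░░░░░░
░░░░░░░░░░░░░
░░░░░░░░░░░░░
░░░░■■·■■░░░░
░░░░■■·■■░░░░
░░░░■■·■■░░░░
░░░░■■◆■■░░░░
░░░░■■·■■░░░░
░░░░···■■░░░░
░░░░■■■■■░░░░
░░░░■■■■■░░░░
░░░░░░░░░░░░░
░░░░░░░░░░░░░

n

░░░░░░░░░░░░░
░░░░░░░░░░░░░
░░░░░░░░░░░░░
░░░░░░░░░░░░░
░░░░■■·■■░░░░
░░░░■■·■■░░░░
░░░░■■◆■■░░░░
░░░░■■·■■░░░░
░░░░■■·■■░░░░
░░░░···■■░░░░
░░░░■■■■■░░░░
░░░░■■■■■░░░░
░░░░░░░░░░░░░

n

░░░░░░░░░░░░░
░░░░░░░░░░░░░
░░░░░░░░░░░░░
░░░░░░░░░░░░░
░░░░■■·■■░░░░
░░░░■■·■■░░░░
░░░░■■◆■■░░░░
░░░░■■·■■░░░░
░░░░■■·■■░░░░
░░░░■■·■■░░░░
░░░░···■■░░░░
░░░░■■■■■░░░░
░░░░■■■■■░░░░

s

░░░░░░░░░░░░░
░░░░░░░░░░░░░
░░░░░░░░░░░░░
░░░░■■·■■░░░░
░░░░■■·■■░░░░
░░░░■■·■■░░░░
░░░░■■◆■■░░░░
░░░░■■·■■░░░░
░░░░■■·■■░░░░
░░░░···■■░░░░
░░░░■■■■■░░░░
░░░░■■■■■░░░░
░░░░░░░░░░░░░

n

░░░░░░░░░░░░░
░░░░░░░░░░░░░
░░░░░░░░░░░░░
░░░░░░░░░░░░░
░░░░■■·■■░░░░
░░░░■■·■■░░░░
░░░░■■◆■■░░░░
░░░░■■·■■░░░░
░░░░■■·■■░░░░
░░░░■■·■■░░░░
░░░░···■■░░░░
░░░░■■■■■░░░░
░░░░■■■■■░░░░

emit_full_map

■■·■■
■■·■■
■■◆■■
■■·■■
■■·■■
■■·■■
···■■
■■■■■
■■■■■

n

░░░░░░░░░░░░░
░░░░░░░░░░░░░
░░░░░░░░░░░░░
░░░░░░░░░░░░░
░░░░··□··░░░░
░░░░■■·■■░░░░
░░░░■■◆■■░░░░
░░░░■■·■■░░░░
░░░░■■·■■░░░░
░░░░■■·■■░░░░
░░░░■■·■■░░░░
░░░░···■■░░░░
░░░░■■■■■░░░░

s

░░░░░░░░░░░░░
░░░░░░░░░░░░░
░░░░░░░░░░░░░
░░░░··□··░░░░
░░░░■■·■■░░░░
░░░░■■·■■░░░░
░░░░■■◆■■░░░░
░░░░■■·■■░░░░
░░░░■■·■■░░░░
░░░░■■·■■░░░░
░░░░···■■░░░░
░░░░■■■■■░░░░
░░░░■■■■■░░░░

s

░░░░░░░░░░░░░
░░░░░░░░░░░░░
░░░░··□··░░░░
░░░░■■·■■░░░░
░░░░■■·■■░░░░
░░░░■■·■■░░░░
░░░░■■◆■■░░░░
░░░░■■·■■░░░░
░░░░■■·■■░░░░
░░░░···■■░░░░
░░░░■■■■■░░░░
░░░░■■■■■░░░░
░░░░░░░░░░░░░

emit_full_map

··□··
■■·■■
■■·■■
■■·■■
■■◆■■
■■·■■
■■·■■
···■■
■■■■■
■■■■■


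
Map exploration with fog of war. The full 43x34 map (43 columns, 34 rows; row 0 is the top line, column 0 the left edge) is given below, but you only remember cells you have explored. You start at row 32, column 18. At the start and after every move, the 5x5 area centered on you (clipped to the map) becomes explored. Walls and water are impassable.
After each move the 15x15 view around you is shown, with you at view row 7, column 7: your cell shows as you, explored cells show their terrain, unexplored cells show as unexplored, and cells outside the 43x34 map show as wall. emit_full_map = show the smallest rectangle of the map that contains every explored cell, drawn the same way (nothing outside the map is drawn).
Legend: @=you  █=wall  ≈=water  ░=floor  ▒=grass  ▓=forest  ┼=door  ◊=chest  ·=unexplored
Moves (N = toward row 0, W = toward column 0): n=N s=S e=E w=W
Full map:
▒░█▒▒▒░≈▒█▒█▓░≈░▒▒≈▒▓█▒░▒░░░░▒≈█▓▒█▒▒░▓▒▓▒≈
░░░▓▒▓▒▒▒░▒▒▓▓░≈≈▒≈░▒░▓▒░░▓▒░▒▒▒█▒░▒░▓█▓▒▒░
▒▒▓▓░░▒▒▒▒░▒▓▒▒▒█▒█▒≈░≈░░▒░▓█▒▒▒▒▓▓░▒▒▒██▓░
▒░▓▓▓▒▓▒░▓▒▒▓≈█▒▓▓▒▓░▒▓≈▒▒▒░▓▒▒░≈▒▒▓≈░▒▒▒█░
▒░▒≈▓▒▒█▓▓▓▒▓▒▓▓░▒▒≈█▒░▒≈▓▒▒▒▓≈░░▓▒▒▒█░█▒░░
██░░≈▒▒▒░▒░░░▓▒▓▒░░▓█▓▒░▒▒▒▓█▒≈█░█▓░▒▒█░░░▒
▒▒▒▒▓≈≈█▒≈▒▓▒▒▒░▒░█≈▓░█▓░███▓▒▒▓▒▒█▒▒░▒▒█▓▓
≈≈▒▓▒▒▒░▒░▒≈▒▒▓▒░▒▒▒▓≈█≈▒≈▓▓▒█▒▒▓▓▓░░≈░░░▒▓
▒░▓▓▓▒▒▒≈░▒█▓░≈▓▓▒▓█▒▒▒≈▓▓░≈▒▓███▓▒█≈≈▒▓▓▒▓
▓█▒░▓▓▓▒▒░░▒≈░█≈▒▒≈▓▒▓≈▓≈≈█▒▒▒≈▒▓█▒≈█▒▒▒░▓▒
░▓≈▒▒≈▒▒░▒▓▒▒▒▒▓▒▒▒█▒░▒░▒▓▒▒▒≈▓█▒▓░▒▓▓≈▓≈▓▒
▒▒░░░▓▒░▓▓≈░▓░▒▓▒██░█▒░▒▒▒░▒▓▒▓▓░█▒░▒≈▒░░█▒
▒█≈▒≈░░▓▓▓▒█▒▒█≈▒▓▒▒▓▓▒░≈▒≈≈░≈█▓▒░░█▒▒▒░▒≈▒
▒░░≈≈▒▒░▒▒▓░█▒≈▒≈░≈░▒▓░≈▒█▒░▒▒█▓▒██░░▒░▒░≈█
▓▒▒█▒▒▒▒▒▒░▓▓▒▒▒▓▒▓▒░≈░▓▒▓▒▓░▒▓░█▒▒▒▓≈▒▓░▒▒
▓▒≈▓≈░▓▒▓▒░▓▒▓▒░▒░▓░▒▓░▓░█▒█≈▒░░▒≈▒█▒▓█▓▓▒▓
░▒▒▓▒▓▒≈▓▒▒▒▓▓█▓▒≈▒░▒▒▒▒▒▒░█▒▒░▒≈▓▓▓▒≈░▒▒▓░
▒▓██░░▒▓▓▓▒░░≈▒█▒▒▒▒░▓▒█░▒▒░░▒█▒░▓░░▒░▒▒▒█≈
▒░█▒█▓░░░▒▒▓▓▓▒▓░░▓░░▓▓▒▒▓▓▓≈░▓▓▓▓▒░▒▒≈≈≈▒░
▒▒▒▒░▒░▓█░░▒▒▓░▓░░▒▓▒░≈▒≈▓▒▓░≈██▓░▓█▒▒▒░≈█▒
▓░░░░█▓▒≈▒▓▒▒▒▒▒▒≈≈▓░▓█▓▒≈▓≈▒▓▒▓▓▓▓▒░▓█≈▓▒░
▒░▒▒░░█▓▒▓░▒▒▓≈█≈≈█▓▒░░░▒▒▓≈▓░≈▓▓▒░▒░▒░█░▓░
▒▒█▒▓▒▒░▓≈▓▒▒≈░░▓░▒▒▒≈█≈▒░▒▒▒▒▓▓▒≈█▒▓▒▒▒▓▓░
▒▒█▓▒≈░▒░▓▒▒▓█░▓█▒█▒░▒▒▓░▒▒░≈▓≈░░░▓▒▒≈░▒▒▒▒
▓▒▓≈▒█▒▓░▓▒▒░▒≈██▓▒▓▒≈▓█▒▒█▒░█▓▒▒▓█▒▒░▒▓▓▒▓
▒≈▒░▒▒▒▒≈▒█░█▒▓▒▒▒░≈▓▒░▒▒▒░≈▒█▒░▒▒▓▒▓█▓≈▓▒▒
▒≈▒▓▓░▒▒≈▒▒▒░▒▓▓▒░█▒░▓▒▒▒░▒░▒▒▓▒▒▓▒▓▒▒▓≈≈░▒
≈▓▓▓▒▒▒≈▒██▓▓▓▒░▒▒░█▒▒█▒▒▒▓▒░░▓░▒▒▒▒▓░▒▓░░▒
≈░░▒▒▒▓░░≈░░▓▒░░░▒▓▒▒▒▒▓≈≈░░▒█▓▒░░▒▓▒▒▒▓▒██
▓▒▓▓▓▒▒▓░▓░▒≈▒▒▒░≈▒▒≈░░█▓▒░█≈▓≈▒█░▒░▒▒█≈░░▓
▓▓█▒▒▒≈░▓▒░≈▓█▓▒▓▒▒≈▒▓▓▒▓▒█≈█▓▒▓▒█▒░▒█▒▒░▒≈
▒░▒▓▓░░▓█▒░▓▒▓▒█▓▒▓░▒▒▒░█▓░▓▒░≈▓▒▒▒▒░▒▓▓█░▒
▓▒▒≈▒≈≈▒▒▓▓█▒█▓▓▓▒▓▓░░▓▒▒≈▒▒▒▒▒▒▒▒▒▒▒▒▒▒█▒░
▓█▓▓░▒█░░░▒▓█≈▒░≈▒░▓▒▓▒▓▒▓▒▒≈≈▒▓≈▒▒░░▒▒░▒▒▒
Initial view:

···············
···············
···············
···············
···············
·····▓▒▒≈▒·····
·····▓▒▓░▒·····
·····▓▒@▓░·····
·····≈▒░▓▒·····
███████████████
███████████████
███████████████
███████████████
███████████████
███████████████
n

···············
···············
···············
···············
···············
·····░≈▒▒≈·····
·····▓▒▒≈▒·····
·····▓▒@░▒·····
·····▓▒▓▓░·····
·····≈▒░▓▒·····
███████████████
███████████████
███████████████
███████████████
███████████████

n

···············
···············
···············
···············
···············
·····░▒▓▒▒·····
·····░≈▒▒≈·····
·····▓▒@≈▒·····
·····▓▒▓░▒·····
·····▓▒▓▓░·····
·····≈▒░▓▒·····
███████████████
███████████████
███████████████
███████████████

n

···············
···············
···············
···············
···············
·····▒▒░█▒·····
·····░▒▓▒▒·····
·····░≈@▒≈·····
·····▓▒▒≈▒·····
·····▓▒▓░▒·····
·····▓▒▓▓░·····
·····≈▒░▓▒·····
███████████████
███████████████
███████████████

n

···············
···············
···············
···············
···············
·····▒░█▒░·····
·····▒▒░█▒·····
·····░▒@▒▒·····
·····░≈▒▒≈·····
·····▓▒▒≈▒·····
·····▓▒▓░▒·····
·····▓▒▓▓░·····
·····≈▒░▓▒·····
███████████████
███████████████

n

···············
···············
···············
···············
···············
·····▒▒░≈▓·····
·····▒░█▒░·····
·····▒▒@█▒·····
·····░▒▓▒▒·····
·····░≈▒▒≈·····
·····▓▒▒≈▒·····
·····▓▒▓░▒·····
·····▓▒▓▓░·····
·····≈▒░▓▒·····
███████████████

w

···············
···············
···············
···············
···············
·····▒▒▒░≈▓····
·····▓▒░█▒░····
·····░▒@░█▒····
·····░░▒▓▒▒····
·····▒░≈▒▒≈····
······▓▒▒≈▒····
······▓▒▓░▒····
······▓▒▓▓░····
······≈▒░▓▒····
███████████████

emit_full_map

▒▒▒░≈▓
▓▒░█▒░
░▒@░█▒
░░▒▓▒▒
▒░≈▒▒≈
·▓▒▒≈▒
·▓▒▓░▒
·▓▒▓▓░
·≈▒░▓▒

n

···············
···············
···············
···············
···············
·····██▓▒▓·····
·····▒▒▒░≈▓····
·····▓▒@█▒░····
·····░▒▒░█▒····
·····░░▒▓▒▒····
·····▒░≈▒▒≈····
······▓▒▒≈▒····
······▓▒▓░▒····
······▓▒▓▓░····
······≈▒░▓▒····

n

···············
···············
···············
···············
···············
·····▓█▒█▒·····
·····██▓▒▓·····
·····▒▒@░≈▓····
·····▓▒░█▒░····
·····░▒▒░█▒····
·····░░▒▓▒▒····
·····▒░≈▒▒≈····
······▓▒▒≈▒····
······▓▒▓░▒····
······▓▒▓▓░····

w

···············
···············
···············
···············
···············
·····░▓█▒█▒····
·····≈██▓▒▓····
·····▓▒@▒░≈▓···
·····▓▓▒░█▒░···
·····▒░▒▒░█▒···
······░░▒▓▒▒···
······▒░≈▒▒≈···
·······▓▒▒≈▒···
·······▓▒▓░▒···
·······▓▒▓▓░···

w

···············
···············
···············
···············
···············
·····█░▓█▒█▒···
·····▒≈██▓▒▓···
·····▒▓@▒▒░≈▓··
·····▒▓▓▒░█▒░··
·····▓▒░▒▒░█▒··
·······░░▒▓▒▒··
·······▒░≈▒▒≈··
········▓▒▒≈▒··
········▓▒▓░▒··
········▓▒▓▓░··

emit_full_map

█░▓█▒█▒·
▒≈██▓▒▓·
▒▓@▒▒░≈▓
▒▓▓▒░█▒░
▓▒░▒▒░█▒
··░░▒▓▒▒
··▒░≈▒▒≈
···▓▒▒≈▒
···▓▒▓░▒
···▓▒▓▓░
···≈▒░▓▒

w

···············
···············
···············
···············
···············
·····▓█░▓█▒█▒··
·····░▒≈██▓▒▓··
·····█▒@▒▒▒░≈▓·
·····░▒▓▓▒░█▒░·
·····▓▓▒░▒▒░█▒·
········░░▒▓▒▒·
········▒░≈▒▒≈·
·········▓▒▒≈▒·
·········▓▒▓░▒·
·········▓▒▓▓░·

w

···············
···············
···············
···············
···············
·····▒▓█░▓█▒█▒·
·····▒░▒≈██▓▒▓·
·····░█@▓▒▒▒░≈▓
·····▒░▒▓▓▒░█▒░
·····▓▓▓▒░▒▒░█▒
·········░░▒▓▒▒
·········▒░≈▒▒≈
··········▓▒▒≈▒
··········▓▒▓░▒
··········▓▒▓▓░

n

···············
···············
···············
···············
···············
·····▒▒≈░░·····
·····▒▓█░▓█▒█▒·
·····▒░@≈██▓▒▓·
·····░█▒▓▒▒▒░≈▓
·····▒░▒▓▓▒░█▒░
·····▓▓▓▒░▒▒░█▒
·········░░▒▓▒▒
·········▒░≈▒▒≈
··········▓▒▒≈▒
··········▓▒▓░▒

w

···············
···············
···············
···············
···············
·····▓▒▒≈░░····
·····▒▒▓█░▓█▒█▒
·····▒▒@▒≈██▓▒▓
·····█░█▒▓▒▒▒░≈
·····▒▒░▒▓▓▒░█▒
······▓▓▓▒░▒▒░█
··········░░▒▓▒
··········▒░≈▒▒
···········▓▒▒≈
···········▓▒▓░

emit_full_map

▓▒▒≈░░·····
▒▒▓█░▓█▒█▒·
▒▒@▒≈██▓▒▓·
█░█▒▓▒▒▒░≈▓
▒▒░▒▓▓▒░█▒░
·▓▓▓▒░▒▒░█▒
·····░░▒▓▒▒
·····▒░≈▒▒≈
······▓▒▒≈▒
······▓▒▓░▒
······▓▒▓▓░
······≈▒░▓▒
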